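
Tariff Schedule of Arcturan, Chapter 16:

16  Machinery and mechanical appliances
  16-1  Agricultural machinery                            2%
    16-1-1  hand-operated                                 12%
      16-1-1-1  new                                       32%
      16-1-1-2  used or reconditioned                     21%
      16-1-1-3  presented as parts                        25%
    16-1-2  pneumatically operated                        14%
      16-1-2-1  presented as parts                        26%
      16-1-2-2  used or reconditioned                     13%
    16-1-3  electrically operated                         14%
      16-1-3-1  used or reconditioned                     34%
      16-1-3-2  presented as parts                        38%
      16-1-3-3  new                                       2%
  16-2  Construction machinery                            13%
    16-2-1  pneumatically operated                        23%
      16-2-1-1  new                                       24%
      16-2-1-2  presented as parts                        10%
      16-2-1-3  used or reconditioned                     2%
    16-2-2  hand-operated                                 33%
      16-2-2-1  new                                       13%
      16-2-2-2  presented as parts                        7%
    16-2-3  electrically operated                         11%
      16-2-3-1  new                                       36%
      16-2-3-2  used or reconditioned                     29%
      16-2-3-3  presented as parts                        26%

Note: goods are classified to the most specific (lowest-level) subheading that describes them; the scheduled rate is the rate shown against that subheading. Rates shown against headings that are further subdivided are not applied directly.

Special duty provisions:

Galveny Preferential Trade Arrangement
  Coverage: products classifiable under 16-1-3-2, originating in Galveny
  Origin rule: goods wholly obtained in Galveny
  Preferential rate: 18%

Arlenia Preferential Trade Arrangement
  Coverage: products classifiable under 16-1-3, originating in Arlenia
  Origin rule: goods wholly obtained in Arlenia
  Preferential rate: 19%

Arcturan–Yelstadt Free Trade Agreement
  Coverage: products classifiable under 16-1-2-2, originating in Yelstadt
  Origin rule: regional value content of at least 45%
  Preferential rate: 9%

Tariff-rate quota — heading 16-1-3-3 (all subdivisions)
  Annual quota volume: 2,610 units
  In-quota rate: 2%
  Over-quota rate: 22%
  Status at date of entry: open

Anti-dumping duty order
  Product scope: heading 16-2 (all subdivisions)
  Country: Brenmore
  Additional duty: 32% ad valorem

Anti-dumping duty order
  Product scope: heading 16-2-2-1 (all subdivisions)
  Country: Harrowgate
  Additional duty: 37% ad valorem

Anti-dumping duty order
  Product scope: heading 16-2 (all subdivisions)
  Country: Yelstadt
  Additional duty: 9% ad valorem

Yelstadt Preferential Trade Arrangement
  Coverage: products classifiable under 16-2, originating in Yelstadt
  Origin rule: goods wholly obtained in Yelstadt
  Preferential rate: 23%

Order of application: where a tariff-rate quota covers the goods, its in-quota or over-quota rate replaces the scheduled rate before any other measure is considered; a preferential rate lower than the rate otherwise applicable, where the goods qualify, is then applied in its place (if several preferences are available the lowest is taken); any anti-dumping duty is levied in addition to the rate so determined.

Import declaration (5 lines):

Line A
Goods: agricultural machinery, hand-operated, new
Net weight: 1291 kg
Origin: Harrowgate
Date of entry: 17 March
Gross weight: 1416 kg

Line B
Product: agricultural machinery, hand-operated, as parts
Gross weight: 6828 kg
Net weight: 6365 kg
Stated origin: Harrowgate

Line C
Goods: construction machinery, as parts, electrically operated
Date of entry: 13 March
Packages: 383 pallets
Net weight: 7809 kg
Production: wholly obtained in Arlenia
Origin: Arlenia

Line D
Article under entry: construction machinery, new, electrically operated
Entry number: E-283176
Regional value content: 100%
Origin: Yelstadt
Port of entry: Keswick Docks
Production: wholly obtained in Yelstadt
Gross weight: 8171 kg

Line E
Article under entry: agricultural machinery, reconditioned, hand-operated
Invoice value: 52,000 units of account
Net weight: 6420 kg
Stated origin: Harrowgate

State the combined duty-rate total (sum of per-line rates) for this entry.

136%

Line A: agricultural → 16-1; hand-operated → 16-1-1; new → 16-1-1-1. Scheduled 32%. No special measure applies. → 32%.
Line B: agricultural → 16-1; hand-operated → 16-1-1; as parts → 16-1-1-3. Scheduled 25%. No special measure applies. → 25%.
Line C: construction → 16-2; electrically operated → 16-2-3; as parts → 16-2-3-3. Scheduled 26%. Arlenia agreement on 16-1-3: 16-2-3-3 not covered. → 26%.
Line D: construction → 16-2; electrically operated → 16-2-3; new → 16-2-3-1. Scheduled 36%. Yelstadt agreement on 16-1-2-2: 16-2-3-1 not covered; Yelstadt agreement on 16-2: wholly obtained → 23% available; preferential 23%; anti-dumping (Yelstadt, 16-2): +9%; total 23% + 9% = 32%. → 32%.
Line E: agricultural → 16-1; hand-operated → 16-1-1; reconditioned → 16-1-1-2. Scheduled 21%. No special measure applies. → 21%.
Sum: 32% + 25% + 26% + 32% + 21% = 136%.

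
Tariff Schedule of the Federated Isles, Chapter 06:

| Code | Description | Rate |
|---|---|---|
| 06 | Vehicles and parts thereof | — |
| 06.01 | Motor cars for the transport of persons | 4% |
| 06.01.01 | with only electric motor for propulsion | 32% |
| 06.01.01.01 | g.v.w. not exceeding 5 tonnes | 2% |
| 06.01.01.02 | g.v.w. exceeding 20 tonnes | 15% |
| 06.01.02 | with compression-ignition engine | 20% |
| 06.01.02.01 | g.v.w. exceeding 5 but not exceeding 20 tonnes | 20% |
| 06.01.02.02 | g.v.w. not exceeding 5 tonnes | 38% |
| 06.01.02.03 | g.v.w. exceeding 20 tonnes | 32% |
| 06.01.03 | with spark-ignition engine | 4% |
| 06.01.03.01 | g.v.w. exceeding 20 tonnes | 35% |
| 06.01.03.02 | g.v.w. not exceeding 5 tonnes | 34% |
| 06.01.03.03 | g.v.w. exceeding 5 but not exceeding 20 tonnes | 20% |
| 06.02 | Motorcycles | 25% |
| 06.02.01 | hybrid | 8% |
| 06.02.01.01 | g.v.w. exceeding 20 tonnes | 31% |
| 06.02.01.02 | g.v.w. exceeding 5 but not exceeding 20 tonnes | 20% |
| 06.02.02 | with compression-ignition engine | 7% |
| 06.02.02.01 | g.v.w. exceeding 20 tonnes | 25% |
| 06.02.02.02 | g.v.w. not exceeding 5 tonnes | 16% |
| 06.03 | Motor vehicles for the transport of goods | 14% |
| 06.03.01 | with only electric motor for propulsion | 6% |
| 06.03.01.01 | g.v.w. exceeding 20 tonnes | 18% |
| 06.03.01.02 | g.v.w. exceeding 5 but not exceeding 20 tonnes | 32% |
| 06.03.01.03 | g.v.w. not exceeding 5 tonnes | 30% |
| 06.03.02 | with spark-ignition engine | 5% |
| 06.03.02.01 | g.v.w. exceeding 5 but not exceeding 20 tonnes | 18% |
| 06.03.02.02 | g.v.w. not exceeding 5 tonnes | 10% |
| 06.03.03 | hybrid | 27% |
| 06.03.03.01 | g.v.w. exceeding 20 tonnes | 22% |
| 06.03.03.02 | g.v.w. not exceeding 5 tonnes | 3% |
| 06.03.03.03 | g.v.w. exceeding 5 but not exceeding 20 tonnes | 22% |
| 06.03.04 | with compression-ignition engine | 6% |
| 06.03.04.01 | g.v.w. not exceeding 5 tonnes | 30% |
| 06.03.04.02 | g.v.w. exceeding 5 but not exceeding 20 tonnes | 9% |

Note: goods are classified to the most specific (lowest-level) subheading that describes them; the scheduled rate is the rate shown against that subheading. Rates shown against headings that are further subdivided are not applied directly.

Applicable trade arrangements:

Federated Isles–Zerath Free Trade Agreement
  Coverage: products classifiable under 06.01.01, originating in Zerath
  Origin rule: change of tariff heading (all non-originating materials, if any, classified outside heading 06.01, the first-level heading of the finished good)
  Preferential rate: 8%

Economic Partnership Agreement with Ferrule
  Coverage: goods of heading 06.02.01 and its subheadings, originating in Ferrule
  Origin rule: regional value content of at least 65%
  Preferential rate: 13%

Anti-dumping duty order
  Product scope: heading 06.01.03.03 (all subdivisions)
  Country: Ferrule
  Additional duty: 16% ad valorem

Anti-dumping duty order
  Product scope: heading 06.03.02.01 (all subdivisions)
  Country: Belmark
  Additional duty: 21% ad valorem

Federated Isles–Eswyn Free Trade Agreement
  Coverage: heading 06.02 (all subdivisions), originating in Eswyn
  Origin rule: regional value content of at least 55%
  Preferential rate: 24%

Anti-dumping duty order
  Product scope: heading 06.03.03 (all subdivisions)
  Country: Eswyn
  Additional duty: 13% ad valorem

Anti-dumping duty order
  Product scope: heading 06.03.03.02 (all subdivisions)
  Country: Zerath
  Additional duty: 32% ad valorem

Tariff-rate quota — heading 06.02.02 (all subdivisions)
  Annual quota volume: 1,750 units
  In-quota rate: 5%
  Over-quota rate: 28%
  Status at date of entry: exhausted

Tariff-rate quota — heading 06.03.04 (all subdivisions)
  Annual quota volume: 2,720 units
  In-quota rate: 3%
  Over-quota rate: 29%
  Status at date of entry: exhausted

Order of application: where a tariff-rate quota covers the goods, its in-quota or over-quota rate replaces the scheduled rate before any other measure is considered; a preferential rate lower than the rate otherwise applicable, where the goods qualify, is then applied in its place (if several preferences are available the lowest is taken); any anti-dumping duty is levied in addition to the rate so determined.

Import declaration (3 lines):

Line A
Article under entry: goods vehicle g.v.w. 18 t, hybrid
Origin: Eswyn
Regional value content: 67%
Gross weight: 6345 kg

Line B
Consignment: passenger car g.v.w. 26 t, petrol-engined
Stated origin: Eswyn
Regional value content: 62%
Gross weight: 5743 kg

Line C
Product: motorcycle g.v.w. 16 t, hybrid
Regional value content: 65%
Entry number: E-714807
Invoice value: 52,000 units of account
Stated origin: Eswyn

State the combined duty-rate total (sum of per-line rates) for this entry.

90%

Line A: goods vehicle → 06.03; hybrid → 06.03.03; g.v.w. 18 t → 06.03.03.03. Scheduled 22%. Eswyn agreement on 06.02: 06.03.03.03 not covered; anti-dumping (Eswyn, 06.03.03): +13%; total 22% + 13% = 35%. → 35%.
Line B: passenger car → 06.01; petrol-engined → 06.01.03; g.v.w. 26 t → 06.01.03.01. Scheduled 35%. Eswyn agreement on 06.02: 06.01.03.01 not covered. → 35%.
Line C: motorcycle → 06.02; hybrid → 06.02.01; g.v.w. 16 t → 06.02.01.02. Scheduled 20%. Eswyn agreement on 06.02: RVC ≥ 55% → 24% available; preference 24% not lower than 20% → no reduction. → 20%.
Sum: 35% + 35% + 20% = 90%.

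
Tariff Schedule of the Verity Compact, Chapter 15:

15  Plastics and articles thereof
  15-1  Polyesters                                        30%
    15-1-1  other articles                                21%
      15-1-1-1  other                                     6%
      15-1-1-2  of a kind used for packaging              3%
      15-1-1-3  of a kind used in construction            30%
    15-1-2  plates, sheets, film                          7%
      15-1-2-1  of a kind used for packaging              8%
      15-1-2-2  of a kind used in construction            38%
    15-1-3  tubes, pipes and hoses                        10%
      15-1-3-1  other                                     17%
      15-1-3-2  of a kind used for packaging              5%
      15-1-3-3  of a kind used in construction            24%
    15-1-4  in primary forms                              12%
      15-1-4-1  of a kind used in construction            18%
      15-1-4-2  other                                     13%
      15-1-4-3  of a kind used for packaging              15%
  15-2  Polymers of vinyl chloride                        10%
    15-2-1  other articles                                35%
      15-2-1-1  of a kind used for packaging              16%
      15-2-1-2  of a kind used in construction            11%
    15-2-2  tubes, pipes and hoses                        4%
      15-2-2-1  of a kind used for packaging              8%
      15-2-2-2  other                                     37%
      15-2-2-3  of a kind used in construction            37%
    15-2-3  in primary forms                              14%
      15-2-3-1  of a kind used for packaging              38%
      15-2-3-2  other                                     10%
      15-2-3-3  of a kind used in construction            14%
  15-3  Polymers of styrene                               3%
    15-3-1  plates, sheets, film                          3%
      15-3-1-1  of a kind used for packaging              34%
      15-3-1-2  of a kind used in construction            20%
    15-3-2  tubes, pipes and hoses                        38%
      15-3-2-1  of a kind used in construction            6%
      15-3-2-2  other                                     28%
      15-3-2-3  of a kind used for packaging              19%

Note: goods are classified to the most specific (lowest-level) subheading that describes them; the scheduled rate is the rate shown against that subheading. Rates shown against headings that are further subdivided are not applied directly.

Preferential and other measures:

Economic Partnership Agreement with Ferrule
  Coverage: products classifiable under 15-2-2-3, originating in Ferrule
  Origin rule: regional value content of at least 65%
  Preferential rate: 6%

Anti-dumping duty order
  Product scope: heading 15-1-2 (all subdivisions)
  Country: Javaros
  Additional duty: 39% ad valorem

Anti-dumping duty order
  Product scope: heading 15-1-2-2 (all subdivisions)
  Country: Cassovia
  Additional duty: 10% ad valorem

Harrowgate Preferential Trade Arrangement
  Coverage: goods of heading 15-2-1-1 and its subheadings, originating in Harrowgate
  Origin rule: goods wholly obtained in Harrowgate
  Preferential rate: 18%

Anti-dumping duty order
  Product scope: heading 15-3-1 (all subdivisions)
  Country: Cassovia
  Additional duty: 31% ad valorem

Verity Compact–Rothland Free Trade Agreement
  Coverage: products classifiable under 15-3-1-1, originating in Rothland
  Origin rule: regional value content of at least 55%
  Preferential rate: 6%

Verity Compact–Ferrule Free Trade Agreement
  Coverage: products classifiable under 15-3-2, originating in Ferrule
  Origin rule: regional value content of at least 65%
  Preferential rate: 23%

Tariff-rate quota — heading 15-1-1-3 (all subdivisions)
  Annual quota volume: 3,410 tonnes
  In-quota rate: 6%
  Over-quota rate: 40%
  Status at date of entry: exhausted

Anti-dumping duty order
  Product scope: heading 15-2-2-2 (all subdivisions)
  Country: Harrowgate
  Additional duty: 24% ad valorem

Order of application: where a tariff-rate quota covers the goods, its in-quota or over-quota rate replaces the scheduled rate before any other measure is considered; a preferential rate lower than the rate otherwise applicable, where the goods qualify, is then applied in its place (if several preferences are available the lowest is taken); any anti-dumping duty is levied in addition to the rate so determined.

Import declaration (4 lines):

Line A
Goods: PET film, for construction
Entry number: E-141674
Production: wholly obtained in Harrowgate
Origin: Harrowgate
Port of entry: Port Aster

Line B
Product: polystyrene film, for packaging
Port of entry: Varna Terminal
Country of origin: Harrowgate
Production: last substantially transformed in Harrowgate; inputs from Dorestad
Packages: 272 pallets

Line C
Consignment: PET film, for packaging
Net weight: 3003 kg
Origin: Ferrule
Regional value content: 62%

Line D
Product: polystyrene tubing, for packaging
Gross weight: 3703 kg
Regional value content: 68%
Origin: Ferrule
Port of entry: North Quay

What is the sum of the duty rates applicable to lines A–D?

Line A: PET → 15-1; film → 15-1-2; for construction → 15-1-2-2. Scheduled 38%. Harrowgate agreement on 15-2-1-1: 15-1-2-2 not covered. → 38%.
Line B: polystyrene → 15-3; film → 15-3-1; for packaging → 15-3-1-1. Scheduled 34%. Harrowgate agreement on 15-2-1-1: 15-3-1-1 not covered. → 34%.
Line C: PET → 15-1; film → 15-1-2; for packaging → 15-1-2-1. Scheduled 8%. Ferrule agreement on 15-2-2-3: 15-1-2-1 not covered; Ferrule agreement on 15-3-2: 15-1-2-1 not covered. → 8%.
Line D: polystyrene → 15-3; tubing → 15-3-2; for packaging → 15-3-2-3. Scheduled 19%. Ferrule agreement on 15-2-2-3: 15-3-2-3 not covered; Ferrule agreement on 15-3-2: RVC ≥ 65% → 23% available; preference 23% not lower than 19% → no reduction. → 19%.
Sum: 38% + 34% + 8% + 19% = 99%.

99%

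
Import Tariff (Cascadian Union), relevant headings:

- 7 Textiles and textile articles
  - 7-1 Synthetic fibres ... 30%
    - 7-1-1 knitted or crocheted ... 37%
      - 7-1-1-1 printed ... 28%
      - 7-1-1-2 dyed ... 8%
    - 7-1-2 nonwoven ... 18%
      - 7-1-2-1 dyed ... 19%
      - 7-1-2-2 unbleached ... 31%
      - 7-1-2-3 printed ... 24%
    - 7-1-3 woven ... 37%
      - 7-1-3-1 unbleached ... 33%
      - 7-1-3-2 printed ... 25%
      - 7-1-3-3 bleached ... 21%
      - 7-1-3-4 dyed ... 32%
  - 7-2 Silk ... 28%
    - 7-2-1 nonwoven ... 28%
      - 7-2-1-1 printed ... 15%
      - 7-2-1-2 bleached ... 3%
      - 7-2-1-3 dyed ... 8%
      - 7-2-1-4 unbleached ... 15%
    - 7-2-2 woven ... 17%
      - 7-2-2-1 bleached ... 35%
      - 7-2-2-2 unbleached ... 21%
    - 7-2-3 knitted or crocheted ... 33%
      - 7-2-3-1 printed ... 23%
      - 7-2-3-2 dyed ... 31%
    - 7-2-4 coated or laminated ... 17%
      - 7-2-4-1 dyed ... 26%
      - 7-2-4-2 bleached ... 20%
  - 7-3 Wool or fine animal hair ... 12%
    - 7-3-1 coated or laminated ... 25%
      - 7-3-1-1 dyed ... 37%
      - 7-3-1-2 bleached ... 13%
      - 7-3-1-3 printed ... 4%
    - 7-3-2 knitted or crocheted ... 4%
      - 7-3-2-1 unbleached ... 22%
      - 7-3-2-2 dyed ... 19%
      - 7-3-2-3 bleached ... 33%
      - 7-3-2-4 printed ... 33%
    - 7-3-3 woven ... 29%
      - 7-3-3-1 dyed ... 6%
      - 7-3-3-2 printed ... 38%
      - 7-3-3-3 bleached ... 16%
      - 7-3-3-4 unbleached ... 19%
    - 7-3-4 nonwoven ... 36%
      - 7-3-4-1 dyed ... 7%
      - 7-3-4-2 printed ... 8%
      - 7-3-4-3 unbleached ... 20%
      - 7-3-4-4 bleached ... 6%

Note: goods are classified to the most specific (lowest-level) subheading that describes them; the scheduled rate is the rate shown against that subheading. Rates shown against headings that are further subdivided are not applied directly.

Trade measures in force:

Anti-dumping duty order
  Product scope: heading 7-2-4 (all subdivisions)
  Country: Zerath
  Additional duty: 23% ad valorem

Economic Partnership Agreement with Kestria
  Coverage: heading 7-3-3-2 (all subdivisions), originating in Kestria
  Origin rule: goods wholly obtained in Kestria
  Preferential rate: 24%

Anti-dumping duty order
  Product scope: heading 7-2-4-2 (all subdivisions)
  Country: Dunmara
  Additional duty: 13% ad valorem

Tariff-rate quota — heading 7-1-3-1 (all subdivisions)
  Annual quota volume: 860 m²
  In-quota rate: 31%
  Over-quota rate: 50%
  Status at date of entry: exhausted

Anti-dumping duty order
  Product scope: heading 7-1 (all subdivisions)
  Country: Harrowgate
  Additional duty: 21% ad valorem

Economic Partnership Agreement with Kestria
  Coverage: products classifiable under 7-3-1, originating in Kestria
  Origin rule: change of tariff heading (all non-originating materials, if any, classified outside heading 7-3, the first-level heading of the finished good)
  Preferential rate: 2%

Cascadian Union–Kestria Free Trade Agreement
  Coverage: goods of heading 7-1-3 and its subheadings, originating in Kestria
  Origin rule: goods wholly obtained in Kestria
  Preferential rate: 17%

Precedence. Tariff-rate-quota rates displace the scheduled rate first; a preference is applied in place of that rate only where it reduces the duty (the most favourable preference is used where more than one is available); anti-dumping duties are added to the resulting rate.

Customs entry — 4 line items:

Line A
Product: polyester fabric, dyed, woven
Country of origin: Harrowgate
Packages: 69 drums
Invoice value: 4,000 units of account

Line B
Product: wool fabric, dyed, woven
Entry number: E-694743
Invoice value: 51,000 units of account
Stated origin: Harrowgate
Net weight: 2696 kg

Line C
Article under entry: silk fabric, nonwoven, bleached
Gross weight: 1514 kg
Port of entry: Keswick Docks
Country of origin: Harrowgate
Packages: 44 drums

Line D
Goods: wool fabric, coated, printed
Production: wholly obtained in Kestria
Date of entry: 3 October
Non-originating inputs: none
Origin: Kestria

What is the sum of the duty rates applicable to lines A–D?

64%

Line A: polyester → 7-1; woven → 7-1-3; dyed → 7-1-3-4. Scheduled 32%. anti-dumping (Harrowgate, 7-1): +21%; total 32% + 21% = 53%. → 53%.
Line B: wool → 7-3; woven → 7-3-3; dyed → 7-3-3-1. Scheduled 6%. No special measure applies. → 6%.
Line C: silk → 7-2; nonwoven → 7-2-1; bleached → 7-2-1-2. Scheduled 3%. No special measure applies. → 3%.
Line D: wool → 7-3; coated → 7-3-1; printed → 7-3-1-3. Scheduled 4%. Kestria agreement on 7-3-3-2: 7-3-1-3 not covered; Kestria agreement on 7-3-1: CTH met → 2% available; Kestria agreement on 7-1-3: 7-3-1-3 not covered; preferential 2%. → 2%.
Sum: 53% + 6% + 3% + 2% = 64%.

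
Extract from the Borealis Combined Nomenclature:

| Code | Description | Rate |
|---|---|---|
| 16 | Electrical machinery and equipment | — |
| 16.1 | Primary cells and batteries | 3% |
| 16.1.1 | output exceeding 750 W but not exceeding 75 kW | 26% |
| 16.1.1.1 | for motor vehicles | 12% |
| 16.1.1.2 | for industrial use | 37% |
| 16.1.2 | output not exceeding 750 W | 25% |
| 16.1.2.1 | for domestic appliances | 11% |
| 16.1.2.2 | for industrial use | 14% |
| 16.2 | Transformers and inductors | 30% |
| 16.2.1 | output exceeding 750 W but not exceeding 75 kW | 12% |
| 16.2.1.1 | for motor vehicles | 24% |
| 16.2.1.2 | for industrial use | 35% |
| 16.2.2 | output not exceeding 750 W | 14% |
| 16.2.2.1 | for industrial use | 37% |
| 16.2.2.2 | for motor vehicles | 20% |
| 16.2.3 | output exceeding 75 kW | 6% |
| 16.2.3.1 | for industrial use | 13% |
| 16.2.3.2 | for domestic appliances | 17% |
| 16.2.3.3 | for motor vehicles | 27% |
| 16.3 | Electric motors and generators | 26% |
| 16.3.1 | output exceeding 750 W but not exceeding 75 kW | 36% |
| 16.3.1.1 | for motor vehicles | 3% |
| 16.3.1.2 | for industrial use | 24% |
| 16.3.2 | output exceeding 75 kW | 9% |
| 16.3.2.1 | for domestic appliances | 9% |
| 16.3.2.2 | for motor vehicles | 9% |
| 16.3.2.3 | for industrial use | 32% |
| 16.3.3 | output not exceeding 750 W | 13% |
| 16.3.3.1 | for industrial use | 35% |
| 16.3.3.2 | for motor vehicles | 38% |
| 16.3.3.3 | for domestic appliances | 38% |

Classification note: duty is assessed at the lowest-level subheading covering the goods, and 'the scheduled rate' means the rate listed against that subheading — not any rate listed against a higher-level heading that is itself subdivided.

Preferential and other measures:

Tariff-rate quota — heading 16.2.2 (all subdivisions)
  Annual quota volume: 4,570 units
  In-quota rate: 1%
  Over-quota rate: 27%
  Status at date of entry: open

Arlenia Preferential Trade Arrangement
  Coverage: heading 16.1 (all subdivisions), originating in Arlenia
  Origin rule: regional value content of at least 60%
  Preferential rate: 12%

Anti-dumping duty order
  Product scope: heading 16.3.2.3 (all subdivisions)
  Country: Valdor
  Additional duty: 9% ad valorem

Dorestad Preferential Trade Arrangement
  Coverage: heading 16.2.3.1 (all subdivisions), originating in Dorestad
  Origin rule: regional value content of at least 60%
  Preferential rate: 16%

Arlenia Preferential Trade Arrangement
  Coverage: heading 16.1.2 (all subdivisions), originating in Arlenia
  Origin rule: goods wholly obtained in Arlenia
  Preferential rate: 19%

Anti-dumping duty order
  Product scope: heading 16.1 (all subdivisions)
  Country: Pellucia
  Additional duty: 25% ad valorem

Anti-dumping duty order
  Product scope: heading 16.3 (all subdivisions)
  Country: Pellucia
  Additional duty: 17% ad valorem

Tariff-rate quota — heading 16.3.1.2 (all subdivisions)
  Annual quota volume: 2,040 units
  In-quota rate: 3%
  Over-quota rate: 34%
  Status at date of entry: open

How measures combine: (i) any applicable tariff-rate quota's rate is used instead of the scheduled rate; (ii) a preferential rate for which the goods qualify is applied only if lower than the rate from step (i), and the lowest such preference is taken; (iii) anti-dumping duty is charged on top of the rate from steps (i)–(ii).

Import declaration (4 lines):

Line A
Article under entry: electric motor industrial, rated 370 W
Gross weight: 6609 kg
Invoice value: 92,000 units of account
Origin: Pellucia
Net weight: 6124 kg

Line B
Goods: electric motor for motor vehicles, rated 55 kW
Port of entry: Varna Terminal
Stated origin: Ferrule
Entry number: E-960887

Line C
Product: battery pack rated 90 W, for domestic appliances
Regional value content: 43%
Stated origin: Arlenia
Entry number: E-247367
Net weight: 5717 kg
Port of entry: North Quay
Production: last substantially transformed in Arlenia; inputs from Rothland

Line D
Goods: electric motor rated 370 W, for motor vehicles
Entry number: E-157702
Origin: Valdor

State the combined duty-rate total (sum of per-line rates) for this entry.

104%

Line A: electric motor → 16.3; rated 370 W → 16.3.3; industrial → 16.3.3.1. Scheduled 35%. anti-dumping (Pellucia, 16.3): +17%; total 35% + 17% = 52%. → 52%.
Line B: electric motor → 16.3; rated 55 kW → 16.3.1; for motor vehicles → 16.3.1.1. Scheduled 3%. No special measure applies. → 3%.
Line C: battery pack → 16.1; rated 90 W → 16.1.2; for domestic appliances → 16.1.2.1. Scheduled 11%. Arlenia agreement on 16.1: RVC < 60%; Arlenia agreement on 16.1.2: not wholly obtained. → 11%.
Line D: electric motor → 16.3; rated 370 W → 16.3.3; for motor vehicles → 16.3.3.2. Scheduled 38%. No special measure applies. → 38%.
Sum: 52% + 3% + 11% + 38% = 104%.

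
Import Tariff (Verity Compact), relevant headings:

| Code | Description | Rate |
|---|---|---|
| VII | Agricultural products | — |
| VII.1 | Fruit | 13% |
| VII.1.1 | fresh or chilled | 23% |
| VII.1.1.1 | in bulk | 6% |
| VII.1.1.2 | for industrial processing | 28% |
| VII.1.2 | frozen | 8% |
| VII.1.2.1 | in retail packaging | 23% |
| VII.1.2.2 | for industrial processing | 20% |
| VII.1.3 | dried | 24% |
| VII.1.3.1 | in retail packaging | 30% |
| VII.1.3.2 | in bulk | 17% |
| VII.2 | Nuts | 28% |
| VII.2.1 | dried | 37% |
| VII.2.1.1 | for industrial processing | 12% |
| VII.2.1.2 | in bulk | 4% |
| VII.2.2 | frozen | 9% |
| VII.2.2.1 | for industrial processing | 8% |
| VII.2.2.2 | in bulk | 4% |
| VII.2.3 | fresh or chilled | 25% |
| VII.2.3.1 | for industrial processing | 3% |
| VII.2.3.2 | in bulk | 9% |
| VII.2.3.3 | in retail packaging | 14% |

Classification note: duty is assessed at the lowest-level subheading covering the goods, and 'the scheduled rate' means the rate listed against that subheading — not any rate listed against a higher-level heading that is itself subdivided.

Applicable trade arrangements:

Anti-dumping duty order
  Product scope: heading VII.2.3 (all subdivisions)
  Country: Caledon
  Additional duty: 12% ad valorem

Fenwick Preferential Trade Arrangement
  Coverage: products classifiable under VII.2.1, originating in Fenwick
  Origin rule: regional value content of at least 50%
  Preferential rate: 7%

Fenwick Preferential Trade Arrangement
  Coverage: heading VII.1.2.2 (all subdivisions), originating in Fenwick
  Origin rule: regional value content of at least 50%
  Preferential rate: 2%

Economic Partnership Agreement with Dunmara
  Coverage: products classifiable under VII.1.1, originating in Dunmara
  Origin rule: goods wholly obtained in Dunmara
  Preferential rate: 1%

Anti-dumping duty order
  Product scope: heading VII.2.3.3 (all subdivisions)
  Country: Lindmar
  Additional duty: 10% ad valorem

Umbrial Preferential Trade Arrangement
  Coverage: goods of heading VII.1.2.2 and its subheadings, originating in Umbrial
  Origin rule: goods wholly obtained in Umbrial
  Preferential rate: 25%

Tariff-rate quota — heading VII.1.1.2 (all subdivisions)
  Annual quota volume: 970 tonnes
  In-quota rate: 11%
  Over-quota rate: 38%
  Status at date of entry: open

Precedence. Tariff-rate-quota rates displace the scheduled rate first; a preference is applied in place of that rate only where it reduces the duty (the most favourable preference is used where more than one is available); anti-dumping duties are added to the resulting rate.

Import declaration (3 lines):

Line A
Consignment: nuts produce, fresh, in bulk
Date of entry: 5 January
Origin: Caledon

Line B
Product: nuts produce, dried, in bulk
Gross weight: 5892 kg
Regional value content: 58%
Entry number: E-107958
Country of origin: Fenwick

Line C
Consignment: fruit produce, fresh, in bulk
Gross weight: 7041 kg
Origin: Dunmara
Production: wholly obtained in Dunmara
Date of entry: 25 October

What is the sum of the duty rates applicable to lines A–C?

26%

Line A: nuts → VII.2; fresh → VII.2.3; in bulk → VII.2.3.2. Scheduled 9%. anti-dumping (Caledon, VII.2.3): +12%; total 9% + 12% = 21%. → 21%.
Line B: nuts → VII.2; dried → VII.2.1; in bulk → VII.2.1.2. Scheduled 4%. Fenwick agreement on VII.2.1: RVC ≥ 50% → 7% available; Fenwick agreement on VII.1.2.2: VII.2.1.2 not covered; preference 7% not lower than 4% → no reduction. → 4%.
Line C: fruit → VII.1; fresh → VII.1.1; in bulk → VII.1.1.1. Scheduled 6%. Dunmara agreement on VII.1.1: wholly obtained → 1% available; preferential 1%. → 1%.
Sum: 21% + 4% + 1% = 26%.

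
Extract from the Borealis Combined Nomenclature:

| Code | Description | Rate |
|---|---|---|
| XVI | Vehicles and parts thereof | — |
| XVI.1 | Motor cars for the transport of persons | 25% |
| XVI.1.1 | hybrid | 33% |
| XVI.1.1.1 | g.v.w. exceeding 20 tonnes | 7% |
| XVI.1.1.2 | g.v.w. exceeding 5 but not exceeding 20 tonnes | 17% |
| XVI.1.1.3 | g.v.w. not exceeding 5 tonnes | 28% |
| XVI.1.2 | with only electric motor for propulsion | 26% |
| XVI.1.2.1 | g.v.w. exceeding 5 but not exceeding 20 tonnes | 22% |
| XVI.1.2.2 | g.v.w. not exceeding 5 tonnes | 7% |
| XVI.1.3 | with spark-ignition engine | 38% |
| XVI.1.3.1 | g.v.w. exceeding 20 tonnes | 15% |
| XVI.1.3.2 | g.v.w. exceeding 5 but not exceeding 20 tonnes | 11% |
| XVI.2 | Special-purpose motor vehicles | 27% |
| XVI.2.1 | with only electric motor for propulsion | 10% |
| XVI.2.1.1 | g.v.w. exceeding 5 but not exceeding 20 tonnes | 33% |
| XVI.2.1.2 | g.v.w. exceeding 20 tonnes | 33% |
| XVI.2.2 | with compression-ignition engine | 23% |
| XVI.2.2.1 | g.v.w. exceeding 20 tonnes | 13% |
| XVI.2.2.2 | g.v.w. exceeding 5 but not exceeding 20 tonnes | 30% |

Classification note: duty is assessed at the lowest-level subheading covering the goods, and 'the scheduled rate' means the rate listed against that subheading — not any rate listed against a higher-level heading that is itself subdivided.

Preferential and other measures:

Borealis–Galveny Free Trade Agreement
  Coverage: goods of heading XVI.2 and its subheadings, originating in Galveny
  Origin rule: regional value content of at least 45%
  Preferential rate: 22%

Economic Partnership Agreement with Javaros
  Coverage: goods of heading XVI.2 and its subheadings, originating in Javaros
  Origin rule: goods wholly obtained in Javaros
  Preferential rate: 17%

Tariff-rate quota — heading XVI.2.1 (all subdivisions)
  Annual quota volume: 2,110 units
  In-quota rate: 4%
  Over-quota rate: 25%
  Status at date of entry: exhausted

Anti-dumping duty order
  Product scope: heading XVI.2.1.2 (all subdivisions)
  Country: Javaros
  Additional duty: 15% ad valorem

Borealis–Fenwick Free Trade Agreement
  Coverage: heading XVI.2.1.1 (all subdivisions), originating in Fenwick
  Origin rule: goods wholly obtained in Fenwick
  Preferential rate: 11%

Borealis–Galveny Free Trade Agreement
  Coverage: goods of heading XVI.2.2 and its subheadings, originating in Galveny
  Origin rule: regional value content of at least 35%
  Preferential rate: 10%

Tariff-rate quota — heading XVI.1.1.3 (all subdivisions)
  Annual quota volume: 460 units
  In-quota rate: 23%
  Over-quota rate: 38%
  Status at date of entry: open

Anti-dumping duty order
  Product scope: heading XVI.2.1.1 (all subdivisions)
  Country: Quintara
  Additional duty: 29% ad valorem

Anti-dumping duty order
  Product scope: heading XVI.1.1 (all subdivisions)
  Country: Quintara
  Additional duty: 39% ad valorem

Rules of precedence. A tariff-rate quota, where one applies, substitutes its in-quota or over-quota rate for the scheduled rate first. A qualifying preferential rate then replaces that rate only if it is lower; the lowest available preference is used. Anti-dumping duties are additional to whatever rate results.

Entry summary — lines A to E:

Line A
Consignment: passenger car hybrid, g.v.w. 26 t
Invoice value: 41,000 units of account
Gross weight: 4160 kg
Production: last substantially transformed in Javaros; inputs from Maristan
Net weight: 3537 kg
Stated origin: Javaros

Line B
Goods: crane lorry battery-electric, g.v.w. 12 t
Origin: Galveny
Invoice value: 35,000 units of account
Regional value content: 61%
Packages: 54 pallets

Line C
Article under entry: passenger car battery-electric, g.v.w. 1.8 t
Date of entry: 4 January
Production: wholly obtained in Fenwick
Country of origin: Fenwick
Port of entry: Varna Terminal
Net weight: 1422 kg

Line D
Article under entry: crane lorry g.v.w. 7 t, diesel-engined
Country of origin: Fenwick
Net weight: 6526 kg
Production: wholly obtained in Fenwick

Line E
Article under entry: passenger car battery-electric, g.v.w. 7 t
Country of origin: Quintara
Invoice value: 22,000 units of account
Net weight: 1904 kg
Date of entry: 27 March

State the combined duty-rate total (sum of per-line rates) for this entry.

Line A: passenger car → XVI.1; hybrid → XVI.1.1; g.v.w. 26 t → XVI.1.1.1. Scheduled 7%. Javaros agreement on XVI.2: XVI.1.1.1 not covered. → 7%.
Line B: crane lorry → XVI.2; battery-electric → XVI.2.1; g.v.w. 12 t → XVI.2.1.1. Scheduled 33%. quota on XVI.2.1 exhausted → over-quota 25%; Galveny agreement on XVI.2: RVC ≥ 45% → 22% available; Galveny agreement on XVI.2.2: XVI.2.1.1 not covered; preferential 22%. → 22%.
Line C: passenger car → XVI.1; battery-electric → XVI.1.2; g.v.w. 1.8 t → XVI.1.2.2. Scheduled 7%. Fenwick agreement on XVI.2.1.1: XVI.1.2.2 not covered. → 7%.
Line D: crane lorry → XVI.2; diesel-engined → XVI.2.2; g.v.w. 7 t → XVI.2.2.2. Scheduled 30%. Fenwick agreement on XVI.2.1.1: XVI.2.2.2 not covered. → 30%.
Line E: passenger car → XVI.1; battery-electric → XVI.1.2; g.v.w. 7 t → XVI.1.2.1. Scheduled 22%. No special measure applies. → 22%.
Sum: 7% + 22% + 7% + 30% + 22% = 88%.

88%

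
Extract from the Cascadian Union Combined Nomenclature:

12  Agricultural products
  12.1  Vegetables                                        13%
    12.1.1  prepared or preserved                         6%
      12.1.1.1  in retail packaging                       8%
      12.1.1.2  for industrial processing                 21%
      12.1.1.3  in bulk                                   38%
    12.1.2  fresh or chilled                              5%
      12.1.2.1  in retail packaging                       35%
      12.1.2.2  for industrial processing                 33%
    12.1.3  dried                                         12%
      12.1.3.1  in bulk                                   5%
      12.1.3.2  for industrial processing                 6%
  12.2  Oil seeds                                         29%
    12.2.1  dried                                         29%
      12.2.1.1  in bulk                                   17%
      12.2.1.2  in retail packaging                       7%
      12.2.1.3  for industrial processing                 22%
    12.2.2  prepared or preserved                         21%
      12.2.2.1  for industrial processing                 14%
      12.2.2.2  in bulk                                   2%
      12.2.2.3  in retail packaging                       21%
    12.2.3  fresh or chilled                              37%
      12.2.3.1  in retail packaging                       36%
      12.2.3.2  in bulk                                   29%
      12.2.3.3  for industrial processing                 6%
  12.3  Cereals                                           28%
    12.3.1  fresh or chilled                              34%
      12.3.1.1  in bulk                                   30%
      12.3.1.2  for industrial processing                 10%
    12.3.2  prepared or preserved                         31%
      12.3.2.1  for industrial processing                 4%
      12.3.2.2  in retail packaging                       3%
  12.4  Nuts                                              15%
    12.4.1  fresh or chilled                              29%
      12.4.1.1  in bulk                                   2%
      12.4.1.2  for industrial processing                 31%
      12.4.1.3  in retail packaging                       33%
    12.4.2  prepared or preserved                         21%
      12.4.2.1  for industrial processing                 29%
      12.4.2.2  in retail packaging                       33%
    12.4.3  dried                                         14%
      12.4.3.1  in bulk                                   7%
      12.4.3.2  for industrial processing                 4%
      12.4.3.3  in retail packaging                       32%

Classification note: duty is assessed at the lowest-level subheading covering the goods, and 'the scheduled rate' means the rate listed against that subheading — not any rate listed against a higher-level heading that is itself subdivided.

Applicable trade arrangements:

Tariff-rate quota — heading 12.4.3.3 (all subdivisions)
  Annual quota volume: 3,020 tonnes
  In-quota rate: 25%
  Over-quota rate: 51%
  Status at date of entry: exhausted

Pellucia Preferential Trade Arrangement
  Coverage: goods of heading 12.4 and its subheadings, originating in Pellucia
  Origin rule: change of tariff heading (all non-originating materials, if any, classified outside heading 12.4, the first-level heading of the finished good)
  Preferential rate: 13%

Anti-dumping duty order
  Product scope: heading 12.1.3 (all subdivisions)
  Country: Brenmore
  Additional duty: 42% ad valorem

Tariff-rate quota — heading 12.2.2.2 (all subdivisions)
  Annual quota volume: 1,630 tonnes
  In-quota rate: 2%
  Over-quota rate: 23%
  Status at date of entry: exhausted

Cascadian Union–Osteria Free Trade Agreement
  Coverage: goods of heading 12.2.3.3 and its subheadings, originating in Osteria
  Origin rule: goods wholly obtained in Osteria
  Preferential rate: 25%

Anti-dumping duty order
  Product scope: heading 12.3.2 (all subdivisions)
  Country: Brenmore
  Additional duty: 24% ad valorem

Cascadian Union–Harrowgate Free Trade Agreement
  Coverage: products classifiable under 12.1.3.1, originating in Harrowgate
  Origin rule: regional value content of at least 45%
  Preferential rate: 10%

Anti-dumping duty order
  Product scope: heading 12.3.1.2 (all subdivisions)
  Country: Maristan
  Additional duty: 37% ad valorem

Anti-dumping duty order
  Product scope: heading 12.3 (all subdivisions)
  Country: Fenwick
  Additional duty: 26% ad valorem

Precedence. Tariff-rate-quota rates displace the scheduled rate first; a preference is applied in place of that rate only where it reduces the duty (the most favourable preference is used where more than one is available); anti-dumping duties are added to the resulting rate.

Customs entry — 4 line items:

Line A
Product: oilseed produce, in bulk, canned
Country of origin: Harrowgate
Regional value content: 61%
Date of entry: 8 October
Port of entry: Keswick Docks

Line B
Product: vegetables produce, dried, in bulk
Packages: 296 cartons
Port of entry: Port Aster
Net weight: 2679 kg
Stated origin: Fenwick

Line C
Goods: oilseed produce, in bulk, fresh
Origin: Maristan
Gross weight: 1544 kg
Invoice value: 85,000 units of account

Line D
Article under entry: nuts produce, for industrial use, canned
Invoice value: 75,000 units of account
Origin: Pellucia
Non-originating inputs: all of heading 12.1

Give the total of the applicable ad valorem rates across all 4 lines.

Line A: oilseed → 12.2; canned → 12.2.2; in bulk → 12.2.2.2. Scheduled 2%. quota on 12.2.2.2 exhausted → over-quota 23%; Harrowgate agreement on 12.1.3.1: 12.2.2.2 not covered. → 23%.
Line B: vegetables → 12.1; dried → 12.1.3; in bulk → 12.1.3.1. Scheduled 5%. No special measure applies. → 5%.
Line C: oilseed → 12.2; fresh → 12.2.3; in bulk → 12.2.3.2. Scheduled 29%. No special measure applies. → 29%.
Line D: nuts → 12.4; canned → 12.4.2; for industrial use → 12.4.2.1. Scheduled 29%. Pellucia agreement on 12.4: CTH met → 13% available; preferential 13%. → 13%.
Sum: 23% + 5% + 29% + 13% = 70%.

70%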